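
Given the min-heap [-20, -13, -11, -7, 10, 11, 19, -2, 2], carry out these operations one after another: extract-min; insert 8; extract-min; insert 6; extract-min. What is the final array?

[-7, -2, 8, 2, 10, 11, 19, 6]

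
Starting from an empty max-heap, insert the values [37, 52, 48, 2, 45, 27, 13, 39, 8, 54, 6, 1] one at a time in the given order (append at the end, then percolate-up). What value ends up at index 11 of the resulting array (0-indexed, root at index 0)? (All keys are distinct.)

1

Insert 37:
  append 37 at index 0 → [37] (no swap needed)
Insert 52:
  append 52 at index 1 → [37, 52]
  52 > parent 37 at index 0, swap → [52, 37]
Insert 48:
  append 48 at index 2 → [52, 37, 48] (no swap needed)
Insert 2:
  append 2 at index 3 → [52, 37, 48, 2] (no swap needed)
Insert 45:
  append 45 at index 4 → [52, 37, 48, 2, 45]
  45 > parent 37 at index 1, swap → [52, 45, 48, 2, 37]
Insert 27:
  append 27 at index 5 → [52, 45, 48, 2, 37, 27] (no swap needed)
Insert 13:
  append 13 at index 6 → [52, 45, 48, 2, 37, 27, 13] (no swap needed)
Insert 39:
  append 39 at index 7 → [52, 45, 48, 2, 37, 27, 13, 39]
  39 > parent 2 at index 3, swap → [52, 45, 48, 39, 37, 27, 13, 2]
Insert 8:
  append 8 at index 8 → [52, 45, 48, 39, 37, 27, 13, 2, 8] (no swap needed)
Insert 54:
  append 54 at index 9 → [52, 45, 48, 39, 37, 27, 13, 2, 8, 54]
  54 > parent 37 at index 4, swap → [52, 45, 48, 39, 54, 27, 13, 2, 8, 37]
  54 > parent 45 at index 1, swap → [52, 54, 48, 39, 45, 27, 13, 2, 8, 37]
  54 > parent 52 at index 0, swap → [54, 52, 48, 39, 45, 27, 13, 2, 8, 37]
Insert 6:
  append 6 at index 10 → [54, 52, 48, 39, 45, 27, 13, 2, 8, 37, 6] (no swap needed)
Insert 1:
  append 1 at index 11 → [54, 52, 48, 39, 45, 27, 13, 2, 8, 37, 6, 1] (no swap needed)
resulting array: [54, 52, 48, 39, 45, 27, 13, 2, 8, 37, 6, 1]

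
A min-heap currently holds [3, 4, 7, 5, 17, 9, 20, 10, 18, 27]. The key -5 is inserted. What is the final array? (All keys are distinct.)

[-5, 3, 7, 5, 4, 9, 20, 10, 18, 27, 17]

append -5 at index 10 → [3, 4, 7, 5, 17, 9, 20, 10, 18, 27, -5]
-5 < parent 17 at index 4, swap → [3, 4, 7, 5, -5, 9, 20, 10, 18, 27, 17]
-5 < parent 4 at index 1, swap → [3, -5, 7, 5, 4, 9, 20, 10, 18, 27, 17]
-5 < parent 3 at index 0, swap → [-5, 3, 7, 5, 4, 9, 20, 10, 18, 27, 17]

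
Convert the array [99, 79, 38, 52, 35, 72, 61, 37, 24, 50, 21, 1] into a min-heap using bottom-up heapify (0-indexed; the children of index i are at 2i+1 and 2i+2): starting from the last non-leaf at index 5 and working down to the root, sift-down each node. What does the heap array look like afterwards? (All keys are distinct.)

[1, 21, 38, 24, 35, 72, 61, 37, 52, 50, 79, 99]

sift down from index 5:
  72 vs only child 1 at index 11, swap → [99, 79, 38, 52, 35, 1, 61, 37, 24, 50, 21, 72]
sift down from index 4:
  35 vs smaller child 21 at index 10, swap → [99, 79, 38, 52, 21, 1, 61, 37, 24, 50, 35, 72]
sift down from index 3:
  52 vs smaller child 24 at index 8, swap → [99, 79, 38, 24, 21, 1, 61, 37, 52, 50, 35, 72]
sift down from index 2:
  38 vs smaller child 1 at index 5, swap → [99, 79, 1, 24, 21, 38, 61, 37, 52, 50, 35, 72]
sift down from index 1:
  79 vs smaller child 21 at index 4, swap → [99, 21, 1, 24, 79, 38, 61, 37, 52, 50, 35, 72]
  79 vs smaller child 35 at index 10, swap → [99, 21, 1, 24, 35, 38, 61, 37, 52, 50, 79, 72]
sift down from index 0:
  99 vs smaller child 1 at index 2, swap → [1, 21, 99, 24, 35, 38, 61, 37, 52, 50, 79, 72]
  99 vs smaller child 38 at index 5, swap → [1, 21, 38, 24, 35, 99, 61, 37, 52, 50, 79, 72]
  99 vs only child 72 at index 11, swap → [1, 21, 38, 24, 35, 72, 61, 37, 52, 50, 79, 99]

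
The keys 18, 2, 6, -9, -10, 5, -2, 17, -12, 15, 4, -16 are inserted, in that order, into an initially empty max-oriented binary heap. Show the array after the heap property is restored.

[18, 17, 6, 2, 15, 5, -2, -9, -12, -10, 4, -16]

Insert 18:
  append 18 at index 0 → [18] (no swap needed)
Insert 2:
  append 2 at index 1 → [18, 2] (no swap needed)
Insert 6:
  append 6 at index 2 → [18, 2, 6] (no swap needed)
Insert -9:
  append -9 at index 3 → [18, 2, 6, -9] (no swap needed)
Insert -10:
  append -10 at index 4 → [18, 2, 6, -9, -10] (no swap needed)
Insert 5:
  append 5 at index 5 → [18, 2, 6, -9, -10, 5] (no swap needed)
Insert -2:
  append -2 at index 6 → [18, 2, 6, -9, -10, 5, -2] (no swap needed)
Insert 17:
  append 17 at index 7 → [18, 2, 6, -9, -10, 5, -2, 17]
  17 > parent -9 at index 3, swap → [18, 2, 6, 17, -10, 5, -2, -9]
  17 > parent 2 at index 1, swap → [18, 17, 6, 2, -10, 5, -2, -9]
Insert -12:
  append -12 at index 8 → [18, 17, 6, 2, -10, 5, -2, -9, -12] (no swap needed)
Insert 15:
  append 15 at index 9 → [18, 17, 6, 2, -10, 5, -2, -9, -12, 15]
  15 > parent -10 at index 4, swap → [18, 17, 6, 2, 15, 5, -2, -9, -12, -10]
Insert 4:
  append 4 at index 10 → [18, 17, 6, 2, 15, 5, -2, -9, -12, -10, 4] (no swap needed)
Insert -16:
  append -16 at index 11 → [18, 17, 6, 2, 15, 5, -2, -9, -12, -10, 4, -16] (no swap needed)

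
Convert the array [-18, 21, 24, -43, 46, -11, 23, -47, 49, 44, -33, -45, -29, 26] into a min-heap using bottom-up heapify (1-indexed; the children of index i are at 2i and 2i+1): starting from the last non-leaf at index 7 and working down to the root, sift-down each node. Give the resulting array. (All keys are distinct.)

sift down from index 7: already satisfies heap property
sift down from index 6:
  -11 vs smaller child -45 at index 12, swap → [-18, 21, 24, -43, 46, -45, 23, -47, 49, 44, -33, -11, -29, 26]
sift down from index 5:
  46 vs smaller child -33 at index 11, swap → [-18, 21, 24, -43, -33, -45, 23, -47, 49, 44, 46, -11, -29, 26]
sift down from index 4:
  -43 vs smaller child -47 at index 8, swap → [-18, 21, 24, -47, -33, -45, 23, -43, 49, 44, 46, -11, -29, 26]
sift down from index 3:
  24 vs smaller child -45 at index 6, swap → [-18, 21, -45, -47, -33, 24, 23, -43, 49, 44, 46, -11, -29, 26]
  24 vs smaller child -29 at index 13, swap → [-18, 21, -45, -47, -33, -29, 23, -43, 49, 44, 46, -11, 24, 26]
sift down from index 2:
  21 vs smaller child -47 at index 4, swap → [-18, -47, -45, 21, -33, -29, 23, -43, 49, 44, 46, -11, 24, 26]
  21 vs smaller child -43 at index 8, swap → [-18, -47, -45, -43, -33, -29, 23, 21, 49, 44, 46, -11, 24, 26]
sift down from index 1:
  -18 vs smaller child -47 at index 2, swap → [-47, -18, -45, -43, -33, -29, 23, 21, 49, 44, 46, -11, 24, 26]
  -18 vs smaller child -43 at index 4, swap → [-47, -43, -45, -18, -33, -29, 23, 21, 49, 44, 46, -11, 24, 26]

[-47, -43, -45, -18, -33, -29, 23, 21, 49, 44, 46, -11, 24, 26]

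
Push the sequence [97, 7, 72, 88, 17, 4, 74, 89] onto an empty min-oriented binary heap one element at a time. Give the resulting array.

[4, 17, 7, 89, 88, 72, 74, 97]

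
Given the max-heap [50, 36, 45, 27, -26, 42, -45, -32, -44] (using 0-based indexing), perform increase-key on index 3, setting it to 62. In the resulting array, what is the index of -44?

8

set index 3 from 27 to 62 → [50, 36, 45, 62, -26, 42, -45, -32, -44]
62 > parent 36 at index 1, swap → [50, 62, 45, 36, -26, 42, -45, -32, -44]
62 > parent 50 at index 0, swap → [62, 50, 45, 36, -26, 42, -45, -32, -44]
resulting array: [62, 50, 45, 36, -26, 42, -45, -32, -44]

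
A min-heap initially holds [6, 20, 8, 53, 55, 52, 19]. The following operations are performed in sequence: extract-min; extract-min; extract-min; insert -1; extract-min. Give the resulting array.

extract-min → returns 6:
  remove root 6; move last element 19 to root → [19, 20, 8, 53, 55, 52]
  19 vs smaller child 8 at index 2, swap → [8, 20, 19, 53, 55, 52]
extract-min → returns 8:
  remove root 8; move last element 52 to root → [52, 20, 19, 53, 55]
  52 vs smaller child 19 at index 2, swap → [19, 20, 52, 53, 55]
extract-min → returns 19:
  remove root 19; move last element 55 to root → [55, 20, 52, 53]
  55 vs smaller child 20 at index 1, swap → [20, 55, 52, 53]
  55 vs only child 53 at index 3, swap → [20, 53, 52, 55]
insert -1:
  append -1 at index 4 → [20, 53, 52, 55, -1]
  -1 < parent 53 at index 1, swap → [20, -1, 52, 55, 53]
  -1 < parent 20 at index 0, swap → [-1, 20, 52, 55, 53]
extract-min → returns -1:
  remove root -1; move last element 53 to root → [53, 20, 52, 55]
  53 vs smaller child 20 at index 1, swap → [20, 53, 52, 55]

[20, 53, 52, 55]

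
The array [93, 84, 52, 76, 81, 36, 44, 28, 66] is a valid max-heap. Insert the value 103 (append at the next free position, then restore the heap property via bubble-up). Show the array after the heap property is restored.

[103, 93, 52, 76, 84, 36, 44, 28, 66, 81]

append 103 at index 9 → [93, 84, 52, 76, 81, 36, 44, 28, 66, 103]
103 > parent 81 at index 4, swap → [93, 84, 52, 76, 103, 36, 44, 28, 66, 81]
103 > parent 84 at index 1, swap → [93, 103, 52, 76, 84, 36, 44, 28, 66, 81]
103 > parent 93 at index 0, swap → [103, 93, 52, 76, 84, 36, 44, 28, 66, 81]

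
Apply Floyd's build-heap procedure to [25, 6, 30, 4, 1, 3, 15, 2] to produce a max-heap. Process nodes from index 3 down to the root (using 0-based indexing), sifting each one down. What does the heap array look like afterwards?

sift down from index 3: already satisfies heap property
sift down from index 2: already satisfies heap property
sift down from index 1: already satisfies heap property
sift down from index 0:
  25 vs larger child 30 at index 2, swap → [30, 6, 25, 4, 1, 3, 15, 2]

[30, 6, 25, 4, 1, 3, 15, 2]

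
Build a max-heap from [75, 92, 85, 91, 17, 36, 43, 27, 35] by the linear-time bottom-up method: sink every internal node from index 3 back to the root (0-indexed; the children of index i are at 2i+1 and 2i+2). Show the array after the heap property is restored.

sift down from index 3: already satisfies heap property
sift down from index 2: already satisfies heap property
sift down from index 1: already satisfies heap property
sift down from index 0:
  75 vs larger child 92 at index 1, swap → [92, 75, 85, 91, 17, 36, 43, 27, 35]
  75 vs larger child 91 at index 3, swap → [92, 91, 85, 75, 17, 36, 43, 27, 35]

[92, 91, 85, 75, 17, 36, 43, 27, 35]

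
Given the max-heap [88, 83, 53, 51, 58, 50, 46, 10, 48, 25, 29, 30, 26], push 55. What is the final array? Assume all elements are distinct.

[88, 83, 55, 51, 58, 50, 53, 10, 48, 25, 29, 30, 26, 46]

append 55 at index 13 → [88, 83, 53, 51, 58, 50, 46, 10, 48, 25, 29, 30, 26, 55]
55 > parent 46 at index 6, swap → [88, 83, 53, 51, 58, 50, 55, 10, 48, 25, 29, 30, 26, 46]
55 > parent 53 at index 2, swap → [88, 83, 55, 51, 58, 50, 53, 10, 48, 25, 29, 30, 26, 46]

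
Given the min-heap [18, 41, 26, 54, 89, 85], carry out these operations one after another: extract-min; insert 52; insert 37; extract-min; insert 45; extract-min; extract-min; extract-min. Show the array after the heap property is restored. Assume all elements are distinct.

extract-min → returns 18:
  remove root 18; move last element 85 to root → [85, 41, 26, 54, 89]
  85 vs smaller child 26 at index 2, swap → [26, 41, 85, 54, 89]
insert 52:
  append 52 at index 5 → [26, 41, 85, 54, 89, 52]
  52 < parent 85 at index 2, swap → [26, 41, 52, 54, 89, 85]
insert 37:
  append 37 at index 6 → [26, 41, 52, 54, 89, 85, 37]
  37 < parent 52 at index 2, swap → [26, 41, 37, 54, 89, 85, 52]
extract-min → returns 26:
  remove root 26; move last element 52 to root → [52, 41, 37, 54, 89, 85]
  52 vs smaller child 37 at index 2, swap → [37, 41, 52, 54, 89, 85]
insert 45:
  append 45 at index 6 → [37, 41, 52, 54, 89, 85, 45]
  45 < parent 52 at index 2, swap → [37, 41, 45, 54, 89, 85, 52]
extract-min → returns 37:
  remove root 37; move last element 52 to root → [52, 41, 45, 54, 89, 85]
  52 vs smaller child 41 at index 1, swap → [41, 52, 45, 54, 89, 85]
extract-min → returns 41:
  remove root 41; move last element 85 to root → [85, 52, 45, 54, 89]
  85 vs smaller child 45 at index 2, swap → [45, 52, 85, 54, 89]
extract-min → returns 45:
  remove root 45; move last element 89 to root → [89, 52, 85, 54]
  89 vs smaller child 52 at index 1, swap → [52, 89, 85, 54]
  89 vs only child 54 at index 3, swap → [52, 54, 85, 89]

[52, 54, 85, 89]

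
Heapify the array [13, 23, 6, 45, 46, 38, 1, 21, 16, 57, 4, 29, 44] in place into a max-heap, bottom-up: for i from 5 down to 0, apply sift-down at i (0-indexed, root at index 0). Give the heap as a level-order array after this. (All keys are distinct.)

[57, 46, 44, 45, 23, 38, 1, 21, 16, 13, 4, 29, 6]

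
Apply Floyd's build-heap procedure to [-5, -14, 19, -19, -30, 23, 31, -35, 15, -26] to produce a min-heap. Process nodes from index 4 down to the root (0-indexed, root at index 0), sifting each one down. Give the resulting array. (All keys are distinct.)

[-35, -30, 19, -19, -26, 23, 31, -14, 15, -5]

sift down from index 4: already satisfies heap property
sift down from index 3:
  -19 vs smaller child -35 at index 7, swap → [-5, -14, 19, -35, -30, 23, 31, -19, 15, -26]
sift down from index 2: already satisfies heap property
sift down from index 1:
  -14 vs smaller child -35 at index 3, swap → [-5, -35, 19, -14, -30, 23, 31, -19, 15, -26]
  -14 vs smaller child -19 at index 7, swap → [-5, -35, 19, -19, -30, 23, 31, -14, 15, -26]
sift down from index 0:
  -5 vs smaller child -35 at index 1, swap → [-35, -5, 19, -19, -30, 23, 31, -14, 15, -26]
  -5 vs smaller child -30 at index 4, swap → [-35, -30, 19, -19, -5, 23, 31, -14, 15, -26]
  -5 vs only child -26 at index 9, swap → [-35, -30, 19, -19, -26, 23, 31, -14, 15, -5]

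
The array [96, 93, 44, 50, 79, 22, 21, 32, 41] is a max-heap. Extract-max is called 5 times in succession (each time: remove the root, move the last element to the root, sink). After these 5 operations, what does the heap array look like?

[41, 32, 22, 21]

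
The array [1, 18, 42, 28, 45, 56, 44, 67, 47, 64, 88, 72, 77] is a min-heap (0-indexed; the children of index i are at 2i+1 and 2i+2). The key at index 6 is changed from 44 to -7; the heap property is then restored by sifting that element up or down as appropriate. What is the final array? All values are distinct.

[-7, 18, 1, 28, 45, 56, 42, 67, 47, 64, 88, 72, 77]

set index 6 from 44 to -7 → [1, 18, 42, 28, 45, 56, -7, 67, 47, 64, 88, 72, 77]
-7 < parent 42 at index 2, swap → [1, 18, -7, 28, 45, 56, 42, 67, 47, 64, 88, 72, 77]
-7 < parent 1 at index 0, swap → [-7, 18, 1, 28, 45, 56, 42, 67, 47, 64, 88, 72, 77]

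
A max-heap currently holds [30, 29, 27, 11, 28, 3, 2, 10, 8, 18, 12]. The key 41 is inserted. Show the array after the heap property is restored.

[41, 29, 30, 11, 28, 27, 2, 10, 8, 18, 12, 3]

append 41 at index 11 → [30, 29, 27, 11, 28, 3, 2, 10, 8, 18, 12, 41]
41 > parent 3 at index 5, swap → [30, 29, 27, 11, 28, 41, 2, 10, 8, 18, 12, 3]
41 > parent 27 at index 2, swap → [30, 29, 41, 11, 28, 27, 2, 10, 8, 18, 12, 3]
41 > parent 30 at index 0, swap → [41, 29, 30, 11, 28, 27, 2, 10, 8, 18, 12, 3]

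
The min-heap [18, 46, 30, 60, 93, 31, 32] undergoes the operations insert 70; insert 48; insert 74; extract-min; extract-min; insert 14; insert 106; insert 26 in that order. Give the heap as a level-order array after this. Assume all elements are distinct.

[14, 26, 32, 46, 31, 93, 60, 70, 48, 106, 74]

insert 70:
  append 70 at index 7 → [18, 46, 30, 60, 93, 31, 32, 70] (no swap needed)
insert 48:
  append 48 at index 8 → [18, 46, 30, 60, 93, 31, 32, 70, 48]
  48 < parent 60 at index 3, swap → [18, 46, 30, 48, 93, 31, 32, 70, 60]
insert 74:
  append 74 at index 9 → [18, 46, 30, 48, 93, 31, 32, 70, 60, 74]
  74 < parent 93 at index 4, swap → [18, 46, 30, 48, 74, 31, 32, 70, 60, 93]
extract-min → returns 18:
  remove root 18; move last element 93 to root → [93, 46, 30, 48, 74, 31, 32, 70, 60]
  93 vs smaller child 30 at index 2, swap → [30, 46, 93, 48, 74, 31, 32, 70, 60]
  93 vs smaller child 31 at index 5, swap → [30, 46, 31, 48, 74, 93, 32, 70, 60]
extract-min → returns 30:
  remove root 30; move last element 60 to root → [60, 46, 31, 48, 74, 93, 32, 70]
  60 vs smaller child 31 at index 2, swap → [31, 46, 60, 48, 74, 93, 32, 70]
  60 vs smaller child 32 at index 6, swap → [31, 46, 32, 48, 74, 93, 60, 70]
insert 14:
  append 14 at index 8 → [31, 46, 32, 48, 74, 93, 60, 70, 14]
  14 < parent 48 at index 3, swap → [31, 46, 32, 14, 74, 93, 60, 70, 48]
  14 < parent 46 at index 1, swap → [31, 14, 32, 46, 74, 93, 60, 70, 48]
  14 < parent 31 at index 0, swap → [14, 31, 32, 46, 74, 93, 60, 70, 48]
insert 106:
  append 106 at index 9 → [14, 31, 32, 46, 74, 93, 60, 70, 48, 106] (no swap needed)
insert 26:
  append 26 at index 10 → [14, 31, 32, 46, 74, 93, 60, 70, 48, 106, 26]
  26 < parent 74 at index 4, swap → [14, 31, 32, 46, 26, 93, 60, 70, 48, 106, 74]
  26 < parent 31 at index 1, swap → [14, 26, 32, 46, 31, 93, 60, 70, 48, 106, 74]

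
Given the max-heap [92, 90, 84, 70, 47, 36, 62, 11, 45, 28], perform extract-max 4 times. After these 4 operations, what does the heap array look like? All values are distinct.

[62, 47, 36, 45, 11, 28]

extract-max #1 returns 92:
  remove root 92; move last element 28 to root → [28, 90, 84, 70, 47, 36, 62, 11, 45]
  28 vs larger child 90 at index 1, swap → [90, 28, 84, 70, 47, 36, 62, 11, 45]
  28 vs larger child 70 at index 3, swap → [90, 70, 84, 28, 47, 36, 62, 11, 45]
  28 vs larger child 45 at index 8, swap → [90, 70, 84, 45, 47, 36, 62, 11, 28]
extract-max #2 returns 90:
  remove root 90; move last element 28 to root → [28, 70, 84, 45, 47, 36, 62, 11]
  28 vs larger child 84 at index 2, swap → [84, 70, 28, 45, 47, 36, 62, 11]
  28 vs larger child 62 at index 6, swap → [84, 70, 62, 45, 47, 36, 28, 11]
extract-max #3 returns 84:
  remove root 84; move last element 11 to root → [11, 70, 62, 45, 47, 36, 28]
  11 vs larger child 70 at index 1, swap → [70, 11, 62, 45, 47, 36, 28]
  11 vs larger child 47 at index 4, swap → [70, 47, 62, 45, 11, 36, 28]
extract-max #4 returns 70:
  remove root 70; move last element 28 to root → [28, 47, 62, 45, 11, 36]
  28 vs larger child 62 at index 2, swap → [62, 47, 28, 45, 11, 36]
  28 vs only child 36 at index 5, swap → [62, 47, 36, 45, 11, 28]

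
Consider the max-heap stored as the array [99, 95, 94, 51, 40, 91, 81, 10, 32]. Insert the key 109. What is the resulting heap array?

append 109 at index 9 → [99, 95, 94, 51, 40, 91, 81, 10, 32, 109]
109 > parent 40 at index 4, swap → [99, 95, 94, 51, 109, 91, 81, 10, 32, 40]
109 > parent 95 at index 1, swap → [99, 109, 94, 51, 95, 91, 81, 10, 32, 40]
109 > parent 99 at index 0, swap → [109, 99, 94, 51, 95, 91, 81, 10, 32, 40]

[109, 99, 94, 51, 95, 91, 81, 10, 32, 40]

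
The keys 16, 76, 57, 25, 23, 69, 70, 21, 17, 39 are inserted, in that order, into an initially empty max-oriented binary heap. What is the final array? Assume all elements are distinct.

[76, 39, 70, 21, 25, 57, 69, 16, 17, 23]

Insert 16:
  append 16 at index 0 → [16] (no swap needed)
Insert 76:
  append 76 at index 1 → [16, 76]
  76 > parent 16 at index 0, swap → [76, 16]
Insert 57:
  append 57 at index 2 → [76, 16, 57] (no swap needed)
Insert 25:
  append 25 at index 3 → [76, 16, 57, 25]
  25 > parent 16 at index 1, swap → [76, 25, 57, 16]
Insert 23:
  append 23 at index 4 → [76, 25, 57, 16, 23] (no swap needed)
Insert 69:
  append 69 at index 5 → [76, 25, 57, 16, 23, 69]
  69 > parent 57 at index 2, swap → [76, 25, 69, 16, 23, 57]
Insert 70:
  append 70 at index 6 → [76, 25, 69, 16, 23, 57, 70]
  70 > parent 69 at index 2, swap → [76, 25, 70, 16, 23, 57, 69]
Insert 21:
  append 21 at index 7 → [76, 25, 70, 16, 23, 57, 69, 21]
  21 > parent 16 at index 3, swap → [76, 25, 70, 21, 23, 57, 69, 16]
Insert 17:
  append 17 at index 8 → [76, 25, 70, 21, 23, 57, 69, 16, 17] (no swap needed)
Insert 39:
  append 39 at index 9 → [76, 25, 70, 21, 23, 57, 69, 16, 17, 39]
  39 > parent 23 at index 4, swap → [76, 25, 70, 21, 39, 57, 69, 16, 17, 23]
  39 > parent 25 at index 1, swap → [76, 39, 70, 21, 25, 57, 69, 16, 17, 23]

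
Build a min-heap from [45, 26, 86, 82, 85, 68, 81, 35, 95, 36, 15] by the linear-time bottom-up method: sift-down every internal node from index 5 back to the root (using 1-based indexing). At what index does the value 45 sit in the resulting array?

10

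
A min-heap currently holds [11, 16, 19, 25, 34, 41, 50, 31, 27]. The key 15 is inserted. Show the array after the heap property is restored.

append 15 at index 9 → [11, 16, 19, 25, 34, 41, 50, 31, 27, 15]
15 < parent 34 at index 4, swap → [11, 16, 19, 25, 15, 41, 50, 31, 27, 34]
15 < parent 16 at index 1, swap → [11, 15, 19, 25, 16, 41, 50, 31, 27, 34]

[11, 15, 19, 25, 16, 41, 50, 31, 27, 34]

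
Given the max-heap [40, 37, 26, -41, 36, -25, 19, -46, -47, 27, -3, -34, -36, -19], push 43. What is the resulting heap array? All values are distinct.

append 43 at index 14 → [40, 37, 26, -41, 36, -25, 19, -46, -47, 27, -3, -34, -36, -19, 43]
43 > parent 19 at index 6, swap → [40, 37, 26, -41, 36, -25, 43, -46, -47, 27, -3, -34, -36, -19, 19]
43 > parent 26 at index 2, swap → [40, 37, 43, -41, 36, -25, 26, -46, -47, 27, -3, -34, -36, -19, 19]
43 > parent 40 at index 0, swap → [43, 37, 40, -41, 36, -25, 26, -46, -47, 27, -3, -34, -36, -19, 19]

[43, 37, 40, -41, 36, -25, 26, -46, -47, 27, -3, -34, -36, -19, 19]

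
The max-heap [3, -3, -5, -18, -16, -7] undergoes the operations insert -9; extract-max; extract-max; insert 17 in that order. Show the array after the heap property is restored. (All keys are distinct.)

insert -9:
  append -9 at index 6 → [3, -3, -5, -18, -16, -7, -9] (no swap needed)
extract-max → returns 3:
  remove root 3; move last element -9 to root → [-9, -3, -5, -18, -16, -7]
  -9 vs larger child -3 at index 1, swap → [-3, -9, -5, -18, -16, -7]
extract-max → returns -3:
  remove root -3; move last element -7 to root → [-7, -9, -5, -18, -16]
  -7 vs larger child -5 at index 2, swap → [-5, -9, -7, -18, -16]
insert 17:
  append 17 at index 5 → [-5, -9, -7, -18, -16, 17]
  17 > parent -7 at index 2, swap → [-5, -9, 17, -18, -16, -7]
  17 > parent -5 at index 0, swap → [17, -9, -5, -18, -16, -7]

[17, -9, -5, -18, -16, -7]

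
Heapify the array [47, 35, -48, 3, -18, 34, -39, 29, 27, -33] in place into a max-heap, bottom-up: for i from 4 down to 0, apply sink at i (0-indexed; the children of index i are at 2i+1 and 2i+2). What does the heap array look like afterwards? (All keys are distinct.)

[47, 35, 34, 29, -18, -48, -39, 3, 27, -33]

sift down from index 4: already satisfies heap property
sift down from index 3:
  3 vs larger child 29 at index 7, swap → [47, 35, -48, 29, -18, 34, -39, 3, 27, -33]
sift down from index 2:
  -48 vs larger child 34 at index 5, swap → [47, 35, 34, 29, -18, -48, -39, 3, 27, -33]
sift down from index 1: already satisfies heap property
sift down from index 0: already satisfies heap property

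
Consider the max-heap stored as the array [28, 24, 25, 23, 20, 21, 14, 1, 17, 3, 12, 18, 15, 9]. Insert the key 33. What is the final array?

[33, 24, 28, 23, 20, 21, 25, 1, 17, 3, 12, 18, 15, 9, 14]

append 33 at index 14 → [28, 24, 25, 23, 20, 21, 14, 1, 17, 3, 12, 18, 15, 9, 33]
33 > parent 14 at index 6, swap → [28, 24, 25, 23, 20, 21, 33, 1, 17, 3, 12, 18, 15, 9, 14]
33 > parent 25 at index 2, swap → [28, 24, 33, 23, 20, 21, 25, 1, 17, 3, 12, 18, 15, 9, 14]
33 > parent 28 at index 0, swap → [33, 24, 28, 23, 20, 21, 25, 1, 17, 3, 12, 18, 15, 9, 14]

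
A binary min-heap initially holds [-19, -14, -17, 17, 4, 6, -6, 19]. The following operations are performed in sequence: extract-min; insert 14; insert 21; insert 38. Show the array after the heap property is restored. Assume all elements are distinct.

[-17, -14, -6, 14, 4, 6, 19, 17, 21, 38]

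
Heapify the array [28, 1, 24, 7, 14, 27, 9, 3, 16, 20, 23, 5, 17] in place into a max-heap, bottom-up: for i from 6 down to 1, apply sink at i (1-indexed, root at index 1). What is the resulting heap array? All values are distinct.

[28, 23, 27, 16, 20, 24, 9, 3, 7, 1, 14, 5, 17]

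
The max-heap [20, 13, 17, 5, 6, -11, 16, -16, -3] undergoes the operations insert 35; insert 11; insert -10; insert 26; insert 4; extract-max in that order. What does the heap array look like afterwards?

[26, 20, 17, 5, 13, 4, 16, -16, -3, 6, 11, -11, -10]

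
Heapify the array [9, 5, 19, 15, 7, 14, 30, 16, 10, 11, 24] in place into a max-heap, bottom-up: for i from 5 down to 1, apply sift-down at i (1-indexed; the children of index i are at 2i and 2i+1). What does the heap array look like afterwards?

sift down from index 5:
  7 vs larger child 24 at index 11, swap → [9, 5, 19, 15, 24, 14, 30, 16, 10, 11, 7]
sift down from index 4:
  15 vs larger child 16 at index 8, swap → [9, 5, 19, 16, 24, 14, 30, 15, 10, 11, 7]
sift down from index 3:
  19 vs larger child 30 at index 7, swap → [9, 5, 30, 16, 24, 14, 19, 15, 10, 11, 7]
sift down from index 2:
  5 vs larger child 24 at index 5, swap → [9, 24, 30, 16, 5, 14, 19, 15, 10, 11, 7]
  5 vs larger child 11 at index 10, swap → [9, 24, 30, 16, 11, 14, 19, 15, 10, 5, 7]
sift down from index 1:
  9 vs larger child 30 at index 3, swap → [30, 24, 9, 16, 11, 14, 19, 15, 10, 5, 7]
  9 vs larger child 19 at index 7, swap → [30, 24, 19, 16, 11, 14, 9, 15, 10, 5, 7]

[30, 24, 19, 16, 11, 14, 9, 15, 10, 5, 7]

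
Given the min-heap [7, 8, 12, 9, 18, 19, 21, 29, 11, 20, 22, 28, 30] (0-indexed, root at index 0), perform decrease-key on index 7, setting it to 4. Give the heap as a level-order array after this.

[4, 7, 12, 8, 18, 19, 21, 9, 11, 20, 22, 28, 30]

set index 7 from 29 to 4 → [7, 8, 12, 9, 18, 19, 21, 4, 11, 20, 22, 28, 30]
4 < parent 9 at index 3, swap → [7, 8, 12, 4, 18, 19, 21, 9, 11, 20, 22, 28, 30]
4 < parent 8 at index 1, swap → [7, 4, 12, 8, 18, 19, 21, 9, 11, 20, 22, 28, 30]
4 < parent 7 at index 0, swap → [4, 7, 12, 8, 18, 19, 21, 9, 11, 20, 22, 28, 30]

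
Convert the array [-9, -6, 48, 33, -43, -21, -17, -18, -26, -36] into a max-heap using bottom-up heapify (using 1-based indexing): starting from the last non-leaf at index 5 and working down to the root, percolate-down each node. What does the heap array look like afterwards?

[48, 33, -9, -6, -36, -21, -17, -18, -26, -43]

sift down from index 5:
  -43 vs only child -36 at index 10, swap → [-9, -6, 48, 33, -36, -21, -17, -18, -26, -43]
sift down from index 4: already satisfies heap property
sift down from index 3: already satisfies heap property
sift down from index 2:
  -6 vs larger child 33 at index 4, swap → [-9, 33, 48, -6, -36, -21, -17, -18, -26, -43]
sift down from index 1:
  -9 vs larger child 48 at index 3, swap → [48, 33, -9, -6, -36, -21, -17, -18, -26, -43]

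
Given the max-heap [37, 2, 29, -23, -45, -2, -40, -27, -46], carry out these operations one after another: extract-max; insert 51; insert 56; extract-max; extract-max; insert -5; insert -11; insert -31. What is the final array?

extract-max → returns 37:
  remove root 37; move last element -46 to root → [-46, 2, 29, -23, -45, -2, -40, -27]
  -46 vs larger child 29 at index 2, swap → [29, 2, -46, -23, -45, -2, -40, -27]
  -46 vs larger child -2 at index 5, swap → [29, 2, -2, -23, -45, -46, -40, -27]
insert 51:
  append 51 at index 8 → [29, 2, -2, -23, -45, -46, -40, -27, 51]
  51 > parent -23 at index 3, swap → [29, 2, -2, 51, -45, -46, -40, -27, -23]
  51 > parent 2 at index 1, swap → [29, 51, -2, 2, -45, -46, -40, -27, -23]
  51 > parent 29 at index 0, swap → [51, 29, -2, 2, -45, -46, -40, -27, -23]
insert 56:
  append 56 at index 9 → [51, 29, -2, 2, -45, -46, -40, -27, -23, 56]
  56 > parent -45 at index 4, swap → [51, 29, -2, 2, 56, -46, -40, -27, -23, -45]
  56 > parent 29 at index 1, swap → [51, 56, -2, 2, 29, -46, -40, -27, -23, -45]
  56 > parent 51 at index 0, swap → [56, 51, -2, 2, 29, -46, -40, -27, -23, -45]
extract-max → returns 56:
  remove root 56; move last element -45 to root → [-45, 51, -2, 2, 29, -46, -40, -27, -23]
  -45 vs larger child 51 at index 1, swap → [51, -45, -2, 2, 29, -46, -40, -27, -23]
  -45 vs larger child 29 at index 4, swap → [51, 29, -2, 2, -45, -46, -40, -27, -23]
extract-max → returns 51:
  remove root 51; move last element -23 to root → [-23, 29, -2, 2, -45, -46, -40, -27]
  -23 vs larger child 29 at index 1, swap → [29, -23, -2, 2, -45, -46, -40, -27]
  -23 vs larger child 2 at index 3, swap → [29, 2, -2, -23, -45, -46, -40, -27]
insert -5:
  append -5 at index 8 → [29, 2, -2, -23, -45, -46, -40, -27, -5]
  -5 > parent -23 at index 3, swap → [29, 2, -2, -5, -45, -46, -40, -27, -23]
insert -11:
  append -11 at index 9 → [29, 2, -2, -5, -45, -46, -40, -27, -23, -11]
  -11 > parent -45 at index 4, swap → [29, 2, -2, -5, -11, -46, -40, -27, -23, -45]
insert -31:
  append -31 at index 10 → [29, 2, -2, -5, -11, -46, -40, -27, -23, -45, -31] (no swap needed)

[29, 2, -2, -5, -11, -46, -40, -27, -23, -45, -31]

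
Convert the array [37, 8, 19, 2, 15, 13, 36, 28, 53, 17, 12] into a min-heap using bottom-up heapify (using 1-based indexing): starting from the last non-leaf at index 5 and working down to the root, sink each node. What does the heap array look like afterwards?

sift down from index 5:
  15 vs smaller child 12 at index 11, swap → [37, 8, 19, 2, 12, 13, 36, 28, 53, 17, 15]
sift down from index 4: already satisfies heap property
sift down from index 3:
  19 vs smaller child 13 at index 6, swap → [37, 8, 13, 2, 12, 19, 36, 28, 53, 17, 15]
sift down from index 2:
  8 vs smaller child 2 at index 4, swap → [37, 2, 13, 8, 12, 19, 36, 28, 53, 17, 15]
sift down from index 1:
  37 vs smaller child 2 at index 2, swap → [2, 37, 13, 8, 12, 19, 36, 28, 53, 17, 15]
  37 vs smaller child 8 at index 4, swap → [2, 8, 13, 37, 12, 19, 36, 28, 53, 17, 15]
  37 vs smaller child 28 at index 8, swap → [2, 8, 13, 28, 12, 19, 36, 37, 53, 17, 15]

[2, 8, 13, 28, 12, 19, 36, 37, 53, 17, 15]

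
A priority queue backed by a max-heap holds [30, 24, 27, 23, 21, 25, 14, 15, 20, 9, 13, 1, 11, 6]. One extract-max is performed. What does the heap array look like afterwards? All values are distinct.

[27, 24, 25, 23, 21, 11, 14, 15, 20, 9, 13, 1, 6]

remove root 30; move last element 6 to root → [6, 24, 27, 23, 21, 25, 14, 15, 20, 9, 13, 1, 11]
6 vs larger child 27 at index 2, swap → [27, 24, 6, 23, 21, 25, 14, 15, 20, 9, 13, 1, 11]
6 vs larger child 25 at index 5, swap → [27, 24, 25, 23, 21, 6, 14, 15, 20, 9, 13, 1, 11]
6 vs larger child 11 at index 12, swap → [27, 24, 25, 23, 21, 11, 14, 15, 20, 9, 13, 1, 6]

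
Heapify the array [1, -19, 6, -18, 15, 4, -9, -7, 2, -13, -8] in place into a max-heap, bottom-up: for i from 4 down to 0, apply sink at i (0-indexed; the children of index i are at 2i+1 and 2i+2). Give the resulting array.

sift down from index 4: already satisfies heap property
sift down from index 3:
  -18 vs larger child 2 at index 8, swap → [1, -19, 6, 2, 15, 4, -9, -7, -18, -13, -8]
sift down from index 2: already satisfies heap property
sift down from index 1:
  -19 vs larger child 15 at index 4, swap → [1, 15, 6, 2, -19, 4, -9, -7, -18, -13, -8]
  -19 vs larger child -8 at index 10, swap → [1, 15, 6, 2, -8, 4, -9, -7, -18, -13, -19]
sift down from index 0:
  1 vs larger child 15 at index 1, swap → [15, 1, 6, 2, -8, 4, -9, -7, -18, -13, -19]
  1 vs larger child 2 at index 3, swap → [15, 2, 6, 1, -8, 4, -9, -7, -18, -13, -19]

[15, 2, 6, 1, -8, 4, -9, -7, -18, -13, -19]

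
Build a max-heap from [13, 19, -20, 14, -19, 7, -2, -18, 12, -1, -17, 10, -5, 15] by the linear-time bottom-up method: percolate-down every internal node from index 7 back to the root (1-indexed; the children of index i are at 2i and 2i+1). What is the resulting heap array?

[19, 14, 15, 13, -1, 10, -2, -18, 12, -19, -17, 7, -5, -20]

sift down from index 7:
  -2 vs only child 15 at index 14, swap → [13, 19, -20, 14, -19, 7, 15, -18, 12, -1, -17, 10, -5, -2]
sift down from index 6:
  7 vs larger child 10 at index 12, swap → [13, 19, -20, 14, -19, 10, 15, -18, 12, -1, -17, 7, -5, -2]
sift down from index 5:
  -19 vs larger child -1 at index 10, swap → [13, 19, -20, 14, -1, 10, 15, -18, 12, -19, -17, 7, -5, -2]
sift down from index 4: already satisfies heap property
sift down from index 3:
  -20 vs larger child 15 at index 7, swap → [13, 19, 15, 14, -1, 10, -20, -18, 12, -19, -17, 7, -5, -2]
  -20 vs only child -2 at index 14, swap → [13, 19, 15, 14, -1, 10, -2, -18, 12, -19, -17, 7, -5, -20]
sift down from index 2: already satisfies heap property
sift down from index 1:
  13 vs larger child 19 at index 2, swap → [19, 13, 15, 14, -1, 10, -2, -18, 12, -19, -17, 7, -5, -20]
  13 vs larger child 14 at index 4, swap → [19, 14, 15, 13, -1, 10, -2, -18, 12, -19, -17, 7, -5, -20]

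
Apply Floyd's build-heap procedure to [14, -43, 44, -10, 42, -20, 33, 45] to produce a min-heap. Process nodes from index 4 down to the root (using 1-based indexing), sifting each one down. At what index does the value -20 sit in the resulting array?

3

sift down from index 4: already satisfies heap property
sift down from index 3:
  44 vs smaller child -20 at index 6, swap → [14, -43, -20, -10, 42, 44, 33, 45]
sift down from index 2: already satisfies heap property
sift down from index 1:
  14 vs smaller child -43 at index 2, swap → [-43, 14, -20, -10, 42, 44, 33, 45]
  14 vs smaller child -10 at index 4, swap → [-43, -10, -20, 14, 42, 44, 33, 45]
resulting array: [-43, -10, -20, 14, 42, 44, 33, 45]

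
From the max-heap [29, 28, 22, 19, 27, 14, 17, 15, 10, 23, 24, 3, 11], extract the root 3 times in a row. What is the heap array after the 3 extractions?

extract-max #1 returns 29:
  remove root 29; move last element 11 to root → [11, 28, 22, 19, 27, 14, 17, 15, 10, 23, 24, 3]
  11 vs larger child 28 at index 1, swap → [28, 11, 22, 19, 27, 14, 17, 15, 10, 23, 24, 3]
  11 vs larger child 27 at index 4, swap → [28, 27, 22, 19, 11, 14, 17, 15, 10, 23, 24, 3]
  11 vs larger child 24 at index 10, swap → [28, 27, 22, 19, 24, 14, 17, 15, 10, 23, 11, 3]
extract-max #2 returns 28:
  remove root 28; move last element 3 to root → [3, 27, 22, 19, 24, 14, 17, 15, 10, 23, 11]
  3 vs larger child 27 at index 1, swap → [27, 3, 22, 19, 24, 14, 17, 15, 10, 23, 11]
  3 vs larger child 24 at index 4, swap → [27, 24, 22, 19, 3, 14, 17, 15, 10, 23, 11]
  3 vs larger child 23 at index 9, swap → [27, 24, 22, 19, 23, 14, 17, 15, 10, 3, 11]
extract-max #3 returns 27:
  remove root 27; move last element 11 to root → [11, 24, 22, 19, 23, 14, 17, 15, 10, 3]
  11 vs larger child 24 at index 1, swap → [24, 11, 22, 19, 23, 14, 17, 15, 10, 3]
  11 vs larger child 23 at index 4, swap → [24, 23, 22, 19, 11, 14, 17, 15, 10, 3]

[24, 23, 22, 19, 11, 14, 17, 15, 10, 3]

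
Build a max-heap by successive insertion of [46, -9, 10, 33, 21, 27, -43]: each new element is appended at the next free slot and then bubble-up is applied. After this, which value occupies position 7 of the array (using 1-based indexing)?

Insert 46:
  append 46 at index 1 → [46] (no swap needed)
Insert -9:
  append -9 at index 2 → [46, -9] (no swap needed)
Insert 10:
  append 10 at index 3 → [46, -9, 10] (no swap needed)
Insert 33:
  append 33 at index 4 → [46, -9, 10, 33]
  33 > parent -9 at index 2, swap → [46, 33, 10, -9]
Insert 21:
  append 21 at index 5 → [46, 33, 10, -9, 21] (no swap needed)
Insert 27:
  append 27 at index 6 → [46, 33, 10, -9, 21, 27]
  27 > parent 10 at index 3, swap → [46, 33, 27, -9, 21, 10]
Insert -43:
  append -43 at index 7 → [46, 33, 27, -9, 21, 10, -43] (no swap needed)
resulting array: [46, 33, 27, -9, 21, 10, -43]

-43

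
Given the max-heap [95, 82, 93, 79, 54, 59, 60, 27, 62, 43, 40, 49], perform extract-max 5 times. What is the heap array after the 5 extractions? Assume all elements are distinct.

[60, 54, 59, 43, 40, 27, 49]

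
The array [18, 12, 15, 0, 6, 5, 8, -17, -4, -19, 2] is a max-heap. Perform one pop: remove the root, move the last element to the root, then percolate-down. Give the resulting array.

[15, 12, 8, 0, 6, 5, 2, -17, -4, -19]

remove root 18; move last element 2 to root → [2, 12, 15, 0, 6, 5, 8, -17, -4, -19]
2 vs larger child 15 at index 2, swap → [15, 12, 2, 0, 6, 5, 8, -17, -4, -19]
2 vs larger child 8 at index 6, swap → [15, 12, 8, 0, 6, 5, 2, -17, -4, -19]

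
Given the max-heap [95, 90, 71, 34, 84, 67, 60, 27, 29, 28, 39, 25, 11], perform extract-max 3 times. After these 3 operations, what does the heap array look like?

extract-max #1 returns 95:
  remove root 95; move last element 11 to root → [11, 90, 71, 34, 84, 67, 60, 27, 29, 28, 39, 25]
  11 vs larger child 90 at index 1, swap → [90, 11, 71, 34, 84, 67, 60, 27, 29, 28, 39, 25]
  11 vs larger child 84 at index 4, swap → [90, 84, 71, 34, 11, 67, 60, 27, 29, 28, 39, 25]
  11 vs larger child 39 at index 10, swap → [90, 84, 71, 34, 39, 67, 60, 27, 29, 28, 11, 25]
extract-max #2 returns 90:
  remove root 90; move last element 25 to root → [25, 84, 71, 34, 39, 67, 60, 27, 29, 28, 11]
  25 vs larger child 84 at index 1, swap → [84, 25, 71, 34, 39, 67, 60, 27, 29, 28, 11]
  25 vs larger child 39 at index 4, swap → [84, 39, 71, 34, 25, 67, 60, 27, 29, 28, 11]
  25 vs larger child 28 at index 9, swap → [84, 39, 71, 34, 28, 67, 60, 27, 29, 25, 11]
extract-max #3 returns 84:
  remove root 84; move last element 11 to root → [11, 39, 71, 34, 28, 67, 60, 27, 29, 25]
  11 vs larger child 71 at index 2, swap → [71, 39, 11, 34, 28, 67, 60, 27, 29, 25]
  11 vs larger child 67 at index 5, swap → [71, 39, 67, 34, 28, 11, 60, 27, 29, 25]

[71, 39, 67, 34, 28, 11, 60, 27, 29, 25]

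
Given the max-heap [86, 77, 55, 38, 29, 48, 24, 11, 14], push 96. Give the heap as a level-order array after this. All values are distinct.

[96, 86, 55, 38, 77, 48, 24, 11, 14, 29]

append 96 at index 9 → [86, 77, 55, 38, 29, 48, 24, 11, 14, 96]
96 > parent 29 at index 4, swap → [86, 77, 55, 38, 96, 48, 24, 11, 14, 29]
96 > parent 77 at index 1, swap → [86, 96, 55, 38, 77, 48, 24, 11, 14, 29]
96 > parent 86 at index 0, swap → [96, 86, 55, 38, 77, 48, 24, 11, 14, 29]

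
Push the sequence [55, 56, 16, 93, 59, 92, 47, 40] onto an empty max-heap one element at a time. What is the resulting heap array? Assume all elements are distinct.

[93, 59, 92, 55, 56, 16, 47, 40]

Insert 55:
  append 55 at index 0 → [55] (no swap needed)
Insert 56:
  append 56 at index 1 → [55, 56]
  56 > parent 55 at index 0, swap → [56, 55]
Insert 16:
  append 16 at index 2 → [56, 55, 16] (no swap needed)
Insert 93:
  append 93 at index 3 → [56, 55, 16, 93]
  93 > parent 55 at index 1, swap → [56, 93, 16, 55]
  93 > parent 56 at index 0, swap → [93, 56, 16, 55]
Insert 59:
  append 59 at index 4 → [93, 56, 16, 55, 59]
  59 > parent 56 at index 1, swap → [93, 59, 16, 55, 56]
Insert 92:
  append 92 at index 5 → [93, 59, 16, 55, 56, 92]
  92 > parent 16 at index 2, swap → [93, 59, 92, 55, 56, 16]
Insert 47:
  append 47 at index 6 → [93, 59, 92, 55, 56, 16, 47] (no swap needed)
Insert 40:
  append 40 at index 7 → [93, 59, 92, 55, 56, 16, 47, 40] (no swap needed)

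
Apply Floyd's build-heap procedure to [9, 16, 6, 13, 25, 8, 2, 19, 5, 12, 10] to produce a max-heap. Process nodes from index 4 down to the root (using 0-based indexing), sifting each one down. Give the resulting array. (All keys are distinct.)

[25, 19, 8, 13, 16, 6, 2, 9, 5, 12, 10]

sift down from index 4: already satisfies heap property
sift down from index 3:
  13 vs larger child 19 at index 7, swap → [9, 16, 6, 19, 25, 8, 2, 13, 5, 12, 10]
sift down from index 2:
  6 vs larger child 8 at index 5, swap → [9, 16, 8, 19, 25, 6, 2, 13, 5, 12, 10]
sift down from index 1:
  16 vs larger child 25 at index 4, swap → [9, 25, 8, 19, 16, 6, 2, 13, 5, 12, 10]
sift down from index 0:
  9 vs larger child 25 at index 1, swap → [25, 9, 8, 19, 16, 6, 2, 13, 5, 12, 10]
  9 vs larger child 19 at index 3, swap → [25, 19, 8, 9, 16, 6, 2, 13, 5, 12, 10]
  9 vs larger child 13 at index 7, swap → [25, 19, 8, 13, 16, 6, 2, 9, 5, 12, 10]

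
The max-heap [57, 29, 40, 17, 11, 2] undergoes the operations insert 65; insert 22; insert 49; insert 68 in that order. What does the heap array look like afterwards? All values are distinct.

insert 65:
  append 65 at index 6 → [57, 29, 40, 17, 11, 2, 65]
  65 > parent 40 at index 2, swap → [57, 29, 65, 17, 11, 2, 40]
  65 > parent 57 at index 0, swap → [65, 29, 57, 17, 11, 2, 40]
insert 22:
  append 22 at index 7 → [65, 29, 57, 17, 11, 2, 40, 22]
  22 > parent 17 at index 3, swap → [65, 29, 57, 22, 11, 2, 40, 17]
insert 49:
  append 49 at index 8 → [65, 29, 57, 22, 11, 2, 40, 17, 49]
  49 > parent 22 at index 3, swap → [65, 29, 57, 49, 11, 2, 40, 17, 22]
  49 > parent 29 at index 1, swap → [65, 49, 57, 29, 11, 2, 40, 17, 22]
insert 68:
  append 68 at index 9 → [65, 49, 57, 29, 11, 2, 40, 17, 22, 68]
  68 > parent 11 at index 4, swap → [65, 49, 57, 29, 68, 2, 40, 17, 22, 11]
  68 > parent 49 at index 1, swap → [65, 68, 57, 29, 49, 2, 40, 17, 22, 11]
  68 > parent 65 at index 0, swap → [68, 65, 57, 29, 49, 2, 40, 17, 22, 11]

[68, 65, 57, 29, 49, 2, 40, 17, 22, 11]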